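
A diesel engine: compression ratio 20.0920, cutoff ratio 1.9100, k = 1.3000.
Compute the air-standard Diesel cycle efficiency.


r^(k-1) = 2.4598
rc^k = 2.3192
eta = 0.5467 = 54.6656%

54.6656%


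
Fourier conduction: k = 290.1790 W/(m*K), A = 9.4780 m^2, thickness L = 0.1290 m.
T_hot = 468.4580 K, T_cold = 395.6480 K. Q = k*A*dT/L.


dT = 72.8100 K
Q = 290.1790 * 9.4780 * 72.8100 / 0.1290 = 1552329.8363 W

1552329.8363 W


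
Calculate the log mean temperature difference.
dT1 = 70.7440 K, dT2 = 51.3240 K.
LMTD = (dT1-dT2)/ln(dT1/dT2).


dT1/dT2 = 1.3784
ln(dT1/dT2) = 0.3209
LMTD = 19.4200 / 0.3209 = 60.5156 K

60.5156 K


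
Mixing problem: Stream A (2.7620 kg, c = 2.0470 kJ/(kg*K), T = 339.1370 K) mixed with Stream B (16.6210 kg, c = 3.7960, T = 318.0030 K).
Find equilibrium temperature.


num = 21981.2813
den = 68.7471
Tf = 319.7411 K

319.7411 K


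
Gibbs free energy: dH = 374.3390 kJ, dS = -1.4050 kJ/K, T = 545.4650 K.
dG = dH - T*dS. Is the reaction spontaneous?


T*dS = 545.4650 * -1.4050 = -766.3783 kJ
dG = 374.3390 + 766.3783 = 1140.7173 kJ (non-spontaneous)

dG = 1140.7173 kJ, non-spontaneous


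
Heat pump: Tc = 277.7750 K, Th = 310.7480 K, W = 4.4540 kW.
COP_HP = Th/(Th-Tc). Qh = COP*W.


COP = 310.7480 / 32.9730 = 9.4243
Qh = 9.4243 * 4.4540 = 41.9759 kW

COP = 9.4243, Qh = 41.9759 kW


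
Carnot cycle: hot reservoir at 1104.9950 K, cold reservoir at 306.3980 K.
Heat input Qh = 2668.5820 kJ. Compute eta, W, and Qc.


eta = 1 - 306.3980/1104.9950 = 0.7227
W = 0.7227 * 2668.5820 = 1928.6255 kJ
Qc = 2668.5820 - 1928.6255 = 739.9565 kJ

eta = 72.2715%, W = 1928.6255 kJ, Qc = 739.9565 kJ


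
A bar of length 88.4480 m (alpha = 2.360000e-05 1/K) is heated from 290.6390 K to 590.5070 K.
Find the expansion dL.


dT = 299.8680 K
dL = 2.360000e-05 * 88.4480 * 299.8680 = 0.625936 m
L_final = 89.073936 m

dL = 0.625936 m


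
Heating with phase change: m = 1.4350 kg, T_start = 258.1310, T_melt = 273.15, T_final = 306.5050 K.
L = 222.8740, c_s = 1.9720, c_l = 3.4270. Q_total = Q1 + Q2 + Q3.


Q1 (sensible, solid) = 1.4350 * 1.9720 * 15.0190 = 42.5011 kJ
Q2 (latent) = 1.4350 * 222.8740 = 319.8242 kJ
Q3 (sensible, liquid) = 1.4350 * 3.4270 * 33.3550 = 164.0314 kJ
Q_total = 526.3566 kJ

526.3566 kJ


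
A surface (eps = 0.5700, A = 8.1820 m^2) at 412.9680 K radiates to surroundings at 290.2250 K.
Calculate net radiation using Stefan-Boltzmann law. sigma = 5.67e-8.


T^4 = 2.9085e+10
Tsurr^4 = 7.0948e+09
Q = 0.5700 * 5.67e-8 * 8.1820 * 2.1990e+10 = 5814.9002 W

5814.9002 W


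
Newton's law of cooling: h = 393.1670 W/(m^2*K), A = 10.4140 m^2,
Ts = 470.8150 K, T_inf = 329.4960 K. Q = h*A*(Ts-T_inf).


dT = 141.3190 K
Q = 393.1670 * 10.4140 * 141.3190 = 578622.3272 W

578622.3272 W


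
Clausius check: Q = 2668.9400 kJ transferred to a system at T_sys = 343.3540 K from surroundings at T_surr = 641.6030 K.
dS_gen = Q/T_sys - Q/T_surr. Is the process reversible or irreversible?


dS_sys = 2668.9400/343.3540 = 7.7731 kJ/K
dS_surr = -2668.9400/641.6030 = -4.1598 kJ/K
dS_gen = 7.7731 - 4.1598 = 3.6133 kJ/K (irreversible)

dS_gen = 3.6133 kJ/K, irreversible


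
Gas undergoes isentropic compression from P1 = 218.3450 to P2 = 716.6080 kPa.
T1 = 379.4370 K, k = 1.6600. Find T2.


(k-1)/k = 0.3976
(P2/P1)^exp = 1.6040
T2 = 379.4370 * 1.6040 = 608.6272 K

608.6272 K


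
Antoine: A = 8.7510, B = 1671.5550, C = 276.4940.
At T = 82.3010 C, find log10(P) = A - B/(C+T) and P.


C+T = 358.7950
B/(C+T) = 4.6588
log10(P) = 8.7510 - 4.6588 = 4.0922
P = 10^4.0922 = 12365.0996 mmHg

12365.0996 mmHg


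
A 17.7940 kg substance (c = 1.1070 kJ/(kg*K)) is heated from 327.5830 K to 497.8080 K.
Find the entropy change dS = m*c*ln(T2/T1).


T2/T1 = 1.5196
ln(T2/T1) = 0.4185
dS = 17.7940 * 1.1070 * 0.4185 = 8.2431 kJ/K

8.2431 kJ/K


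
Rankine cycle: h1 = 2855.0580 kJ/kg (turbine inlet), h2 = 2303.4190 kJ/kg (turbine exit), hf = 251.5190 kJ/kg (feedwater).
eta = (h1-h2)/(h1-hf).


W = 551.6390 kJ/kg
Q_in = 2603.5390 kJ/kg
eta = 0.2119 = 21.1880%

eta = 21.1880%


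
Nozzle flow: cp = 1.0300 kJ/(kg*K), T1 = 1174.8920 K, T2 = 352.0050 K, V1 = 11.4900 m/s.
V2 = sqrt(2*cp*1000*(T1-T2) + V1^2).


dT = 822.8870 K
2*cp*1000*dT = 1695147.2200
V1^2 = 132.0201
V2 = sqrt(1695279.2401) = 1302.0289 m/s

1302.0289 m/s


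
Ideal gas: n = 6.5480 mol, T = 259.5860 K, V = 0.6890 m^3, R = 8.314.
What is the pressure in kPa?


P = nRT/V = 6.5480 * 8.314 * 259.5860 / 0.6890
= 14131.8805 / 0.6890 = 20510.7119 Pa = 20.5107 kPa

20.5107 kPa


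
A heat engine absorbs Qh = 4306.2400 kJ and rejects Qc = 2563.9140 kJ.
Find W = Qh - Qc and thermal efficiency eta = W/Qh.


W = 4306.2400 - 2563.9140 = 1742.3260 kJ
eta = 1742.3260 / 4306.2400 = 0.4046 = 40.4605%

W = 1742.3260 kJ, eta = 40.4605%


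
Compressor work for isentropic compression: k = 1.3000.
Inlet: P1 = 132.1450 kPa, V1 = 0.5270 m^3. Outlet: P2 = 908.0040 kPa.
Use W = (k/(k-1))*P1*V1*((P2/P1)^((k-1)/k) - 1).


(k-1)/k = 0.2308
(P2/P1)^exp = 1.5601
W = 4.3333 * 132.1450 * 0.5270 * (1.5601 - 1) = 169.0350 kJ

169.0350 kJ


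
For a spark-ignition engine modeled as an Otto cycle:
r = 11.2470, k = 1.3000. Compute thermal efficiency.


r^(k-1) = 2.0669
eta = 1 - 1/2.0669 = 0.5162 = 51.6174%

51.6174%


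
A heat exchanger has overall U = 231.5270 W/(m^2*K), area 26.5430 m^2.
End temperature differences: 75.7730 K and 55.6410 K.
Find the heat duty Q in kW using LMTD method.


LMTD = 65.1897 K
Q = 231.5270 * 26.5430 * 65.1897 = 400618.2959 W = 400.6183 kW

400.6183 kW


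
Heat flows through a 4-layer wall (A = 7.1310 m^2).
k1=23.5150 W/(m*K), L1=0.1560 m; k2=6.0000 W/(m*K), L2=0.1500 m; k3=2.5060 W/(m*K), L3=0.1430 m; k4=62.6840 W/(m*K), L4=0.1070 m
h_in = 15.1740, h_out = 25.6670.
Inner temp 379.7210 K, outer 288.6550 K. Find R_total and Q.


R_conv_in = 1/(15.1740*7.1310) = 0.0092
R_1 = 0.1560/(23.5150*7.1310) = 0.0009
R_2 = 0.1500/(6.0000*7.1310) = 0.0035
R_3 = 0.1430/(2.5060*7.1310) = 0.0080
R_4 = 0.1070/(62.6840*7.1310) = 0.0002
R_conv_out = 1/(25.6670*7.1310) = 0.0055
R_total = 0.0274 K/W
Q = 91.0660 / 0.0274 = 3325.6630 W

R_total = 0.0274 K/W, Q = 3325.6630 W


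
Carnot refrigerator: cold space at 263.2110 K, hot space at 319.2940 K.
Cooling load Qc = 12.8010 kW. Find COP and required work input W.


COP = 263.2110 / 56.0830 = 4.6932
W = 12.8010 / 4.6932 = 2.7275 kW

COP = 4.6932, W = 2.7275 kW


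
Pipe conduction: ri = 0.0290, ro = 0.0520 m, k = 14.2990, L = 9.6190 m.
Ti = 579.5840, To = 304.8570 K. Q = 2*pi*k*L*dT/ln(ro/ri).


dT = 274.7270 K
ln(ro/ri) = 0.5839
Q = 2*pi*14.2990*9.6190*274.7270 / 0.5839 = 406576.9096 W

406576.9096 W


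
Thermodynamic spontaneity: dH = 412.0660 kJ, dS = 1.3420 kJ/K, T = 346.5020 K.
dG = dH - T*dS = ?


T*dS = 346.5020 * 1.3420 = 465.0057 kJ
dG = 412.0660 - 465.0057 = -52.9397 kJ (spontaneous)

dG = -52.9397 kJ, spontaneous


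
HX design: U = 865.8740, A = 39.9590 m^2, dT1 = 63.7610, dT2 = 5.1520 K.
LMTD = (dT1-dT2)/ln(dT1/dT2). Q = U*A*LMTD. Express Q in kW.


LMTD = 23.2968 K
Q = 865.8740 * 39.9590 * 23.2968 = 806055.5612 W = 806.0556 kW

806.0556 kW


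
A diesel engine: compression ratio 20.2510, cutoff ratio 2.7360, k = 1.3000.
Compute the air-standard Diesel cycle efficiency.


r^(k-1) = 2.4657
rc^k = 3.7004
eta = 0.5147 = 51.4707%

51.4707%


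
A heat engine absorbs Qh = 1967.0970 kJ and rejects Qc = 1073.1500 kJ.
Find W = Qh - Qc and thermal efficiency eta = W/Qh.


W = 1967.0970 - 1073.1500 = 893.9470 kJ
eta = 893.9470 / 1967.0970 = 0.4544 = 45.4450%

W = 893.9470 kJ, eta = 45.4450%


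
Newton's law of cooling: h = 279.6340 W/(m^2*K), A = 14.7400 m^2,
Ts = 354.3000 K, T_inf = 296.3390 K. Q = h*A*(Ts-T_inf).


dT = 57.9610 K
Q = 279.6340 * 14.7400 * 57.9610 = 238903.9489 W

238903.9489 W


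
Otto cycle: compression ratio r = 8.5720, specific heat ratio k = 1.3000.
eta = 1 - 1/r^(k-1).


r^(k-1) = 1.9051
eta = 1 - 1/1.9051 = 0.4751 = 47.5101%

47.5101%


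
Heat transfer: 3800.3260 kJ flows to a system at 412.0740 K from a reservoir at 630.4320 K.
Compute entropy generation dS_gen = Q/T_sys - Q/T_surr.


dS_sys = 3800.3260/412.0740 = 9.2224 kJ/K
dS_surr = -3800.3260/630.4320 = -6.0281 kJ/K
dS_gen = 9.2224 - 6.0281 = 3.1943 kJ/K (irreversible)

dS_gen = 3.1943 kJ/K, irreversible


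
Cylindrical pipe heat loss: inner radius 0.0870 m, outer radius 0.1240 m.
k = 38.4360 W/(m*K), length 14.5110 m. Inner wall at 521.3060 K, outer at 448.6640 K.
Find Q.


dT = 72.6420 K
ln(ro/ri) = 0.3544
Q = 2*pi*38.4360*14.5110*72.6420 / 0.3544 = 718359.7904 W

718359.7904 W


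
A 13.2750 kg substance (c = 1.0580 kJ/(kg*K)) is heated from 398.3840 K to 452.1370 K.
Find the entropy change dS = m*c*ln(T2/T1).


T2/T1 = 1.1349
ln(T2/T1) = 0.1266
dS = 13.2750 * 1.0580 * 0.1266 = 1.7777 kJ/K

1.7777 kJ/K


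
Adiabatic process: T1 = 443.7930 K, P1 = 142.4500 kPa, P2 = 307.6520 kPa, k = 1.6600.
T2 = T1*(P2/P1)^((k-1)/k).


(k-1)/k = 0.3976
(P2/P1)^exp = 1.3582
T2 = 443.7930 * 1.3582 = 602.7450 K

602.7450 K


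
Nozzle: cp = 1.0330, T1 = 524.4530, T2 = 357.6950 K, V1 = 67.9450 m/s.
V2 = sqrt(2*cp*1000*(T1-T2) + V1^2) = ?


dT = 166.7580 K
2*cp*1000*dT = 344522.0280
V1^2 = 4616.5230
V2 = sqrt(349138.5510) = 590.8795 m/s

590.8795 m/s


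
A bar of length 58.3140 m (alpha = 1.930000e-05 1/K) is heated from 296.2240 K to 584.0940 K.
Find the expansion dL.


dT = 287.8700 K
dL = 1.930000e-05 * 58.3140 * 287.8700 = 0.323986 m
L_final = 58.637986 m

dL = 0.323986 m


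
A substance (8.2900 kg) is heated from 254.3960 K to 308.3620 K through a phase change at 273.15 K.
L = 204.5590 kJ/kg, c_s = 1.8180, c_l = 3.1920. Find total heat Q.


Q1 (sensible, solid) = 8.2900 * 1.8180 * 18.7540 = 282.6457 kJ
Q2 (latent) = 8.2900 * 204.5590 = 1695.7941 kJ
Q3 (sensible, liquid) = 8.2900 * 3.1920 * 35.2120 = 931.7687 kJ
Q_total = 2910.2084 kJ

2910.2084 kJ


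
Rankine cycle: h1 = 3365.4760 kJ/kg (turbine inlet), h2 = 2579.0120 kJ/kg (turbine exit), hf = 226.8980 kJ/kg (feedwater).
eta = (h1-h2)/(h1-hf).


W = 786.4640 kJ/kg
Q_in = 3138.5780 kJ/kg
eta = 0.2506 = 25.0580%

eta = 25.0580%


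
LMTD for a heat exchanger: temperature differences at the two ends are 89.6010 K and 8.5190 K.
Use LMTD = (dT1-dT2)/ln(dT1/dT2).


dT1/dT2 = 10.5178
ln(dT1/dT2) = 2.3531
LMTD = 81.0820 / 2.3531 = 34.4580 K

34.4580 K


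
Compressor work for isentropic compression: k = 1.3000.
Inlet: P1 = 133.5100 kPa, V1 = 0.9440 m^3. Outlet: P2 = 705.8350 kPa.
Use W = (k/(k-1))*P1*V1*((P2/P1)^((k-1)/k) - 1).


(k-1)/k = 0.2308
(P2/P1)^exp = 1.4686
W = 4.3333 * 133.5100 * 0.9440 * (1.4686 - 1) = 255.8983 kJ

255.8983 kJ


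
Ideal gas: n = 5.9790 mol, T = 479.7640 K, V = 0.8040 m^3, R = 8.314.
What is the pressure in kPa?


P = nRT/V = 5.9790 * 8.314 * 479.7640 / 0.8040
= 23848.7835 / 0.8040 = 29662.6660 Pa = 29.6627 kPa

29.6627 kPa


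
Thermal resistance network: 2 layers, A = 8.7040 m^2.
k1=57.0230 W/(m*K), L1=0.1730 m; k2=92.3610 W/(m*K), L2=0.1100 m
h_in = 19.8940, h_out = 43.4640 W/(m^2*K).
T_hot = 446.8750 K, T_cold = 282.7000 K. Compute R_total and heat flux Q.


R_conv_in = 1/(19.8940*8.7040) = 0.0058
R_1 = 0.1730/(57.0230*8.7040) = 0.0003
R_2 = 0.1100/(92.3610*8.7040) = 0.0001
R_conv_out = 1/(43.4640*8.7040) = 0.0026
R_total = 0.0089 K/W
Q = 164.1750 / 0.0089 = 18438.7266 W

R_total = 0.0089 K/W, Q = 18438.7266 W


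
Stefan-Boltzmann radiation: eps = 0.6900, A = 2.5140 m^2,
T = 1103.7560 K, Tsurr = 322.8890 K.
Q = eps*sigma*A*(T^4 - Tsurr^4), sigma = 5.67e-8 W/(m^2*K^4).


T^4 = 1.4842e+12
Tsurr^4 = 1.0870e+10
Q = 0.6900 * 5.67e-8 * 2.5140 * 1.4733e+12 = 144909.7004 W

144909.7004 W


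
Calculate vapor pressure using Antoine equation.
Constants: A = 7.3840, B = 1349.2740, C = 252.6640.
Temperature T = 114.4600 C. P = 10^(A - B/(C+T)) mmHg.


C+T = 367.1240
B/(C+T) = 3.6753
log10(P) = 7.3840 - 3.6753 = 3.7087
P = 10^3.7087 = 5113.8250 mmHg

5113.8250 mmHg


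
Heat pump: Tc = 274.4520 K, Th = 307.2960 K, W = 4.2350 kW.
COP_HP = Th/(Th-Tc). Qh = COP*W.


COP = 307.2960 / 32.8440 = 9.3562
Qh = 9.3562 * 4.2350 = 39.6236 kW

COP = 9.3562, Qh = 39.6236 kW


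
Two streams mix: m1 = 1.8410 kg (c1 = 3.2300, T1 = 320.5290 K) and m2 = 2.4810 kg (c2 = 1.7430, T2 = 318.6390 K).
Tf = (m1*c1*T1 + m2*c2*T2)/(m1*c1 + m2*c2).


num = 3283.9203
den = 10.2708
Tf = 319.7332 K

319.7332 K


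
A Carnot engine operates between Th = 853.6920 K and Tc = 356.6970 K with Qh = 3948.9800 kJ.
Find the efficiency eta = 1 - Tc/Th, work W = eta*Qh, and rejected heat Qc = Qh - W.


eta = 1 - 356.6970/853.6920 = 0.5822
W = 0.5822 * 3948.9800 = 2298.9829 kJ
Qc = 3948.9800 - 2298.9829 = 1649.9971 kJ

eta = 58.2171%, W = 2298.9829 kJ, Qc = 1649.9971 kJ


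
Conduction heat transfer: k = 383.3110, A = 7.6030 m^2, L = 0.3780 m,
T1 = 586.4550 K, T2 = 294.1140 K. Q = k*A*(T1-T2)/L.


dT = 292.3410 K
Q = 383.3110 * 7.6030 * 292.3410 / 0.3780 = 2253897.7052 W

2253897.7052 W


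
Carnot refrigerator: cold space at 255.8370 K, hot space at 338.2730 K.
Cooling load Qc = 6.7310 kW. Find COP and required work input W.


COP = 255.8370 / 82.4360 = 3.1035
W = 6.7310 / 3.1035 = 2.1689 kW

COP = 3.1035, W = 2.1689 kW


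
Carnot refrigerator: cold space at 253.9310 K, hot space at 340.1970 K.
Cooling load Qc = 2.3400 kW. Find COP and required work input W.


COP = 253.9310 / 86.2660 = 2.9436
W = 2.3400 / 2.9436 = 0.7949 kW

COP = 2.9436, W = 0.7949 kW


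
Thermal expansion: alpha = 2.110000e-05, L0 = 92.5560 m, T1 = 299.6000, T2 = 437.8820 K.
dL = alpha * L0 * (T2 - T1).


dT = 138.2820 K
dL = 2.110000e-05 * 92.5560 * 138.2820 = 0.270055 m
L_final = 92.826055 m

dL = 0.270055 m


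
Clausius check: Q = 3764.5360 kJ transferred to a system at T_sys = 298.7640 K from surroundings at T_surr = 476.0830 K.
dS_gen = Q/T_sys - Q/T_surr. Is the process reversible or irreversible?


dS_sys = 3764.5360/298.7640 = 12.6004 kJ/K
dS_surr = -3764.5360/476.0830 = -7.9073 kJ/K
dS_gen = 12.6004 - 7.9073 = 4.6931 kJ/K (irreversible)

dS_gen = 4.6931 kJ/K, irreversible


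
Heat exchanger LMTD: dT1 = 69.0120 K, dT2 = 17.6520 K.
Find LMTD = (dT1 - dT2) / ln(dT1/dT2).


dT1/dT2 = 3.9096
ln(dT1/dT2) = 1.3634
LMTD = 51.3600 / 1.3634 = 37.6697 K

37.6697 K


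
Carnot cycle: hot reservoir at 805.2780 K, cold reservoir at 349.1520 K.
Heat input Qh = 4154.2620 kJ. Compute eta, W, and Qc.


eta = 1 - 349.1520/805.2780 = 0.5664
W = 0.5664 * 4154.2620 = 2353.0593 kJ
Qc = 4154.2620 - 2353.0593 = 1801.2027 kJ

eta = 56.6421%, W = 2353.0593 kJ, Qc = 1801.2027 kJ


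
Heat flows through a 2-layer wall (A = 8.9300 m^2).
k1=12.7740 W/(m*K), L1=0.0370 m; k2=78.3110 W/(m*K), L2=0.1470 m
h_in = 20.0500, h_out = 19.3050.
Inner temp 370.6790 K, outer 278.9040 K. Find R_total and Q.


R_conv_in = 1/(20.0500*8.9300) = 0.0056
R_1 = 0.0370/(12.7740*8.9300) = 0.0003
R_2 = 0.1470/(78.3110*8.9300) = 0.0002
R_conv_out = 1/(19.3050*8.9300) = 0.0058
R_total = 0.0119 K/W
Q = 91.7750 / 0.0119 = 7698.9988 W

R_total = 0.0119 K/W, Q = 7698.9988 W


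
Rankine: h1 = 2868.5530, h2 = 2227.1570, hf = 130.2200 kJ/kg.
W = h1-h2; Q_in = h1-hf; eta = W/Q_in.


W = 641.3960 kJ/kg
Q_in = 2738.3330 kJ/kg
eta = 0.2342 = 23.4229%

eta = 23.4229%


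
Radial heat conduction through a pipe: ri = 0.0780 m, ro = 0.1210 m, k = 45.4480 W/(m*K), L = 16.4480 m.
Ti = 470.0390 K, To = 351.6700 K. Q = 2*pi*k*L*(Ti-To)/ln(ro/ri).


dT = 118.3690 K
ln(ro/ri) = 0.4391
Q = 2*pi*45.4480*16.4480*118.3690 / 0.4391 = 1266194.3313 W

1266194.3313 W


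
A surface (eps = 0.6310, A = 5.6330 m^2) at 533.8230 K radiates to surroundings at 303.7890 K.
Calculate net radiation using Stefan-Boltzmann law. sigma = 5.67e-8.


T^4 = 8.1206e+10
Tsurr^4 = 8.5170e+09
Q = 0.6310 * 5.67e-8 * 5.6330 * 7.2689e+10 = 14649.4665 W

14649.4665 W


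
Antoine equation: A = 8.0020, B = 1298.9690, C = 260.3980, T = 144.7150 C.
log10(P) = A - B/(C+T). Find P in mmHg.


C+T = 405.1130
B/(C+T) = 3.2064
log10(P) = 8.0020 - 3.2064 = 4.7956
P = 10^4.7956 = 62454.5051 mmHg

62454.5051 mmHg


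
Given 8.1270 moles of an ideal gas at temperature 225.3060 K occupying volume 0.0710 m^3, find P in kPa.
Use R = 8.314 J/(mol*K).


P = nRT/V = 8.1270 * 8.314 * 225.3060 / 0.0710
= 15223.4483 / 0.0710 = 214414.7651 Pa = 214.4148 kPa

214.4148 kPa


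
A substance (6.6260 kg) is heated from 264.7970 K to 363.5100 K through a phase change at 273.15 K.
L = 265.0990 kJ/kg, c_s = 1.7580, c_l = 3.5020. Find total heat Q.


Q1 (sensible, solid) = 6.6260 * 1.7580 * 8.3530 = 97.3000 kJ
Q2 (latent) = 6.6260 * 265.0990 = 1756.5460 kJ
Q3 (sensible, liquid) = 6.6260 * 3.5020 * 90.3600 = 2096.7362 kJ
Q_total = 3950.5822 kJ

3950.5822 kJ


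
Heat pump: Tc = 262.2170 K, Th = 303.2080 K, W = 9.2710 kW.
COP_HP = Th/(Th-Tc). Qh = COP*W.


COP = 303.2080 / 40.9910 = 7.3969
Qh = 7.3969 * 9.2710 = 68.5770 kW

COP = 7.3969, Qh = 68.5770 kW


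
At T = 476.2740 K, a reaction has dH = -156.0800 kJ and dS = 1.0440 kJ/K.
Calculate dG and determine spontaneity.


T*dS = 476.2740 * 1.0440 = 497.2301 kJ
dG = -156.0800 - 497.2301 = -653.3101 kJ (spontaneous)

dG = -653.3101 kJ, spontaneous


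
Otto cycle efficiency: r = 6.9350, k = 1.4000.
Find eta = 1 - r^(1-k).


r^(k-1) = 2.1698
eta = 1 - 1/2.1698 = 0.5391 = 53.9127%

53.9127%


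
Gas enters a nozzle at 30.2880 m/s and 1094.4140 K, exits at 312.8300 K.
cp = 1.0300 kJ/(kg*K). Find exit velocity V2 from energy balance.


dT = 781.5840 K
2*cp*1000*dT = 1610063.0400
V1^2 = 917.3629
V2 = sqrt(1610980.4029) = 1269.2440 m/s

1269.2440 m/s


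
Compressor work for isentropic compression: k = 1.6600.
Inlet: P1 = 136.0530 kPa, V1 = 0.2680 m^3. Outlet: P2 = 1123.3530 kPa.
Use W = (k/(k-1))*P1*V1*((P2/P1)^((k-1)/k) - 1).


(k-1)/k = 0.3976
(P2/P1)^exp = 2.3148
W = 2.5152 * 136.0530 * 0.2680 * (2.3148 - 1) = 120.5779 kJ

120.5779 kJ


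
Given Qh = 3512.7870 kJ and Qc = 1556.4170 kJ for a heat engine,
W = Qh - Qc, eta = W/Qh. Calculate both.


W = 3512.7870 - 1556.4170 = 1956.3700 kJ
eta = 1956.3700 / 3512.7870 = 0.5569 = 55.6928%

W = 1956.3700 kJ, eta = 55.6928%


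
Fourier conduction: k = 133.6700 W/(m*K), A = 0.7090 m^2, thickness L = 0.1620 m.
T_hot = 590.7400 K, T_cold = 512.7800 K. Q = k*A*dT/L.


dT = 77.9600 K
Q = 133.6700 * 0.7090 * 77.9600 / 0.1620 = 45607.5769 W

45607.5769 W


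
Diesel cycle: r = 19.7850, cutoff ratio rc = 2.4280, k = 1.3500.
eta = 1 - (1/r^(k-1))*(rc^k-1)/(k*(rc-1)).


r^(k-1) = 2.8426
rc^k = 3.3120
eta = 0.5781 = 57.8108%

57.8108%


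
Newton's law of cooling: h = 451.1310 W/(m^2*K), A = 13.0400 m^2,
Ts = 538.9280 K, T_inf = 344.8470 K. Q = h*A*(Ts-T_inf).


dT = 194.0810 K
Q = 451.1310 * 13.0400 * 194.0810 = 1141729.6612 W

1141729.6612 W


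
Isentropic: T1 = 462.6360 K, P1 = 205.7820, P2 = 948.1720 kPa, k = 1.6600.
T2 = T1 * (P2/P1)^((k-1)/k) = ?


(k-1)/k = 0.3976
(P2/P1)^exp = 1.8357
T2 = 462.6360 * 1.8357 = 849.2442 K

849.2442 K


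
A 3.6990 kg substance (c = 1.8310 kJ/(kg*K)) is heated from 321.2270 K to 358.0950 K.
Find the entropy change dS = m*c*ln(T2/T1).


T2/T1 = 1.1148
ln(T2/T1) = 0.1087
dS = 3.6990 * 1.8310 * 0.1087 = 0.7359 kJ/K

0.7359 kJ/K


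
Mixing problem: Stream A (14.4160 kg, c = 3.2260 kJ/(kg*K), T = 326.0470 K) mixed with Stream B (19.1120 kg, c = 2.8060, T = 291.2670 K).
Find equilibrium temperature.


num = 30783.2929
den = 100.1343
Tf = 307.4201 K

307.4201 K


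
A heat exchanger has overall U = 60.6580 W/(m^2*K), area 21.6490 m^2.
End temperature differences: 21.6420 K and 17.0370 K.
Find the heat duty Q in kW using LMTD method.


LMTD = 19.2478 K
Q = 60.6580 * 21.6490 * 19.2478 = 25275.8914 W = 25.2759 kW

25.2759 kW


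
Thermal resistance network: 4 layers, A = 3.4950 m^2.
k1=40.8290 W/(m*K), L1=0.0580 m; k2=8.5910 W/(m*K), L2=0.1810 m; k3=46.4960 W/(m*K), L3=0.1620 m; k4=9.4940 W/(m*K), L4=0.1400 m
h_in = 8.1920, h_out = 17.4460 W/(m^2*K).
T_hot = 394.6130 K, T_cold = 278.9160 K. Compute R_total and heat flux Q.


R_conv_in = 1/(8.1920*3.4950) = 0.0349
R_1 = 0.0580/(40.8290*3.4950) = 0.0004
R_2 = 0.1810/(8.5910*3.4950) = 0.0060
R_3 = 0.1620/(46.4960*3.4950) = 0.0010
R_4 = 0.1400/(9.4940*3.4950) = 0.0042
R_conv_out = 1/(17.4460*3.4950) = 0.0164
R_total = 0.0630 K/W
Q = 115.6970 / 0.0630 = 1837.0904 W

R_total = 0.0630 K/W, Q = 1837.0904 W


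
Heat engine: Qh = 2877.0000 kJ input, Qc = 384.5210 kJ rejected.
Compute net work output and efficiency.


W = 2877.0000 - 384.5210 = 2492.4790 kJ
eta = 2492.4790 / 2877.0000 = 0.8663 = 86.6347%

W = 2492.4790 kJ, eta = 86.6347%


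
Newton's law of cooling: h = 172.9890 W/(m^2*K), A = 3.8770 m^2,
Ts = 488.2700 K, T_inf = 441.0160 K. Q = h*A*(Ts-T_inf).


dT = 47.2540 K
Q = 172.9890 * 3.8770 * 47.2540 = 31692.2349 W

31692.2349 W


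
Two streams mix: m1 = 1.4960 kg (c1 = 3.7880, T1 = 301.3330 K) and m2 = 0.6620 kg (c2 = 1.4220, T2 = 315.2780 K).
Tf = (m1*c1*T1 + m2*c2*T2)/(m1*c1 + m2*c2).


num = 2004.3997
den = 6.6082
Tf = 303.3195 K

303.3195 K


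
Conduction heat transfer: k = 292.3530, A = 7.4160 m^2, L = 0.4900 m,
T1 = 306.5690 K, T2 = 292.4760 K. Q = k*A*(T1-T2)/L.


dT = 14.0930 K
Q = 292.3530 * 7.4160 * 14.0930 / 0.4900 = 62356.9188 W

62356.9188 W


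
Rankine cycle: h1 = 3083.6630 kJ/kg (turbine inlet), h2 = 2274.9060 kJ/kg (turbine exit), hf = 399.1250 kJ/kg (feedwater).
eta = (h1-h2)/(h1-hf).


W = 808.7570 kJ/kg
Q_in = 2684.5380 kJ/kg
eta = 0.3013 = 30.1265%

eta = 30.1265%


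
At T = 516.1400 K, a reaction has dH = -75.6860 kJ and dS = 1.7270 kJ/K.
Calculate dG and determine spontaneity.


T*dS = 516.1400 * 1.7270 = 891.3738 kJ
dG = -75.6860 - 891.3738 = -967.0598 kJ (spontaneous)

dG = -967.0598 kJ, spontaneous


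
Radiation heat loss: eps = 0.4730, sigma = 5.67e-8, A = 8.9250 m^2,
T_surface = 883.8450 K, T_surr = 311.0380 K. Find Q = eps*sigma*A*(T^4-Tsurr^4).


T^4 = 6.1025e+11
Tsurr^4 = 9.3595e+09
Q = 0.4730 * 5.67e-8 * 8.9250 * 6.0089e+11 = 143828.2982 W

143828.2982 W


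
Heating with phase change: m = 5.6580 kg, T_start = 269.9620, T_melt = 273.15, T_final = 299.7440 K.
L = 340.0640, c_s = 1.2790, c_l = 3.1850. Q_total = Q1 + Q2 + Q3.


Q1 (sensible, solid) = 5.6580 * 1.2790 * 3.1880 = 23.0702 kJ
Q2 (latent) = 5.6580 * 340.0640 = 1924.0821 kJ
Q3 (sensible, liquid) = 5.6580 * 3.1850 * 26.5940 = 479.2433 kJ
Q_total = 2426.3956 kJ

2426.3956 kJ


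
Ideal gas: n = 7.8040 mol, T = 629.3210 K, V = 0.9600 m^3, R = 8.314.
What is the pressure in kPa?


P = nRT/V = 7.8040 * 8.314 * 629.3210 / 0.9600
= 40831.8921 / 0.9600 = 42533.2209 Pa = 42.5332 kPa

42.5332 kPa


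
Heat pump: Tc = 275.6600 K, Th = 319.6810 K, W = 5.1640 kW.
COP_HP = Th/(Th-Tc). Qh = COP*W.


COP = 319.6810 / 44.0210 = 7.2620
Qh = 7.2620 * 5.1640 = 37.5010 kW

COP = 7.2620, Qh = 37.5010 kW


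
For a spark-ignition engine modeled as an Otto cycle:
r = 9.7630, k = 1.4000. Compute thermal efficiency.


r^(k-1) = 2.4879
eta = 1 - 1/2.4879 = 0.5981 = 59.8055%

59.8055%


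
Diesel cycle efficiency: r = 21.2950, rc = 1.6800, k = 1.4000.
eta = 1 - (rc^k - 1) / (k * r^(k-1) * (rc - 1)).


r^(k-1) = 3.3987
rc^k = 2.0674
eta = 0.6701 = 67.0090%

67.0090%


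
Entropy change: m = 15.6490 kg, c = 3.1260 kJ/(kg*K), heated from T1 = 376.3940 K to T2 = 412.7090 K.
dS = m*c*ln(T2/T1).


T2/T1 = 1.0965
ln(T2/T1) = 0.0921
dS = 15.6490 * 3.1260 * 0.0921 = 4.5057 kJ/K

4.5057 kJ/K


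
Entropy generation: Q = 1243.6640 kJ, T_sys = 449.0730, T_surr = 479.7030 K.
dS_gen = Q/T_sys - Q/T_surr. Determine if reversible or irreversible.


dS_sys = 1243.6640/449.0730 = 2.7694 kJ/K
dS_surr = -1243.6640/479.7030 = -2.5926 kJ/K
dS_gen = 2.7694 - 2.5926 = 0.1768 kJ/K (irreversible)

dS_gen = 0.1768 kJ/K, irreversible


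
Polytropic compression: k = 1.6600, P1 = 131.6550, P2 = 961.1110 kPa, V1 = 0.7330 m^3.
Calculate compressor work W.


(k-1)/k = 0.3976
(P2/P1)^exp = 2.2042
W = 2.5152 * 131.6550 * 0.7330 * (2.2042 - 1) = 292.2873 kJ

292.2873 kJ


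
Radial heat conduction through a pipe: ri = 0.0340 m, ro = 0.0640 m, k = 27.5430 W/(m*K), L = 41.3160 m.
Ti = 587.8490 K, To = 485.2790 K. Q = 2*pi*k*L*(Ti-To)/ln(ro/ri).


dT = 102.5700 K
ln(ro/ri) = 0.6325
Q = 2*pi*27.5430*41.3160*102.5700 / 0.6325 = 1159454.5138 W

1159454.5138 W


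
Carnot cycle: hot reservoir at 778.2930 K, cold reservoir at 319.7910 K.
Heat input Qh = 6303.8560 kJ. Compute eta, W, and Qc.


eta = 1 - 319.7910/778.2930 = 0.5891
W = 0.5891 * 6303.8560 = 3713.6793 kJ
Qc = 6303.8560 - 3713.6793 = 2590.1767 kJ

eta = 58.9112%, W = 3713.6793 kJ, Qc = 2590.1767 kJ


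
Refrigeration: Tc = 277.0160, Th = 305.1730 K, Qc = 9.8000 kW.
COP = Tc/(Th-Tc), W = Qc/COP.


COP = 277.0160 / 28.1570 = 9.8383
W = 9.8000 / 9.8383 = 0.9961 kW

COP = 9.8383, W = 0.9961 kW


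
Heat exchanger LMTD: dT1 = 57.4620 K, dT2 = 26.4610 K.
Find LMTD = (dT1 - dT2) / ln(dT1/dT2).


dT1/dT2 = 2.1716
ln(dT1/dT2) = 0.7755
LMTD = 31.0010 / 0.7755 = 39.9780 K

39.9780 K


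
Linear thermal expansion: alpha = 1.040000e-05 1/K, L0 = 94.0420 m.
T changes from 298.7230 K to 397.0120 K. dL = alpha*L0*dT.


dT = 98.2890 K
dL = 1.040000e-05 * 94.0420 * 98.2890 = 0.096130 m
L_final = 94.138130 m

dL = 0.096130 m


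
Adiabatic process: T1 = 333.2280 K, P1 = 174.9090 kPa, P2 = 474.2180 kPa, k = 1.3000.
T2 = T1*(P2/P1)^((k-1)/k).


(k-1)/k = 0.2308
(P2/P1)^exp = 1.2588
T2 = 333.2280 * 1.2588 = 419.4719 K

419.4719 K


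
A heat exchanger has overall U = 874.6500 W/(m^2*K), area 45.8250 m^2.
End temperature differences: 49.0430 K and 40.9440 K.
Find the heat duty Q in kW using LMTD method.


LMTD = 44.8717 K
Q = 874.6500 * 45.8250 * 44.8717 = 1798497.2202 W = 1798.4972 kW

1798.4972 kW


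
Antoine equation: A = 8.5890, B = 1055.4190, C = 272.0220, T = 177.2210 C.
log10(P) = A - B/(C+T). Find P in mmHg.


C+T = 449.2430
B/(C+T) = 2.3493
log10(P) = 8.5890 - 2.3493 = 6.2397
P = 10^6.2397 = 1736490.2663 mmHg

1736490.2663 mmHg


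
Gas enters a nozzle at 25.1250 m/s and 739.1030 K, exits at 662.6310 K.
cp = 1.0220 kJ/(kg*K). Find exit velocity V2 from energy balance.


dT = 76.4720 K
2*cp*1000*dT = 156308.7680
V1^2 = 631.2656
V2 = sqrt(156940.0336) = 396.1566 m/s

396.1566 m/s


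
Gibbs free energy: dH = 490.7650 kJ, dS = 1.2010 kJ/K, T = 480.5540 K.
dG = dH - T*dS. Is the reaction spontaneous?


T*dS = 480.5540 * 1.2010 = 577.1454 kJ
dG = 490.7650 - 577.1454 = -86.3804 kJ (spontaneous)

dG = -86.3804 kJ, spontaneous


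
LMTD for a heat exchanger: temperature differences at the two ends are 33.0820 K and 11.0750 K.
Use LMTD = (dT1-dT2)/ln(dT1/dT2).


dT1/dT2 = 2.9871
ln(dT1/dT2) = 1.0943
LMTD = 22.0070 / 1.0943 = 20.1106 K

20.1106 K


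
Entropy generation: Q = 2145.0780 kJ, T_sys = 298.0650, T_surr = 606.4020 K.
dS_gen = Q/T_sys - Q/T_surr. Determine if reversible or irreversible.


dS_sys = 2145.0780/298.0650 = 7.1967 kJ/K
dS_surr = -2145.0780/606.4020 = -3.5374 kJ/K
dS_gen = 7.1967 - 3.5374 = 3.6593 kJ/K (irreversible)

dS_gen = 3.6593 kJ/K, irreversible


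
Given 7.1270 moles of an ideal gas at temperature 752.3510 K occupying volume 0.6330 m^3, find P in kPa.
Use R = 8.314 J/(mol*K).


P = nRT/V = 7.1270 * 8.314 * 752.3510 / 0.6330
= 44579.7144 / 0.6330 = 70426.0890 Pa = 70.4261 kPa

70.4261 kPa


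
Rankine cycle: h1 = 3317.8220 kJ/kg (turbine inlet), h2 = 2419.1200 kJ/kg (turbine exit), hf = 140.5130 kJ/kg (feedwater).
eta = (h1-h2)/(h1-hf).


W = 898.7020 kJ/kg
Q_in = 3177.3090 kJ/kg
eta = 0.2829 = 28.2850%

eta = 28.2850%


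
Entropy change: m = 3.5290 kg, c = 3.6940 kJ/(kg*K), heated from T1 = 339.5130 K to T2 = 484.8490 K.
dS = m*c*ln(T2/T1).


T2/T1 = 1.4281
ln(T2/T1) = 0.3563
dS = 3.5290 * 3.6940 * 0.3563 = 4.6451 kJ/K

4.6451 kJ/K


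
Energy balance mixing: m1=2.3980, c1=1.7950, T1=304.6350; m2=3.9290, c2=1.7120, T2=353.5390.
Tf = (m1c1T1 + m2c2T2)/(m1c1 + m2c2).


num = 3689.3356
den = 11.0309
Tf = 334.4559 K

334.4559 K


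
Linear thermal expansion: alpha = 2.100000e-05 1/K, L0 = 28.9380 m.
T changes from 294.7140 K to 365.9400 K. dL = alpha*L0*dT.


dT = 71.2260 K
dL = 2.100000e-05 * 28.9380 * 71.2260 = 0.043284 m
L_final = 28.981284 m

dL = 0.043284 m


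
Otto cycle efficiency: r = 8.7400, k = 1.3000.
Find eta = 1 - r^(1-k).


r^(k-1) = 1.9163
eta = 1 - 1/1.9163 = 0.4781 = 47.8149%

47.8149%


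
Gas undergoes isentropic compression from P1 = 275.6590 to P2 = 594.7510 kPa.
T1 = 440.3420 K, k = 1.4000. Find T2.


(k-1)/k = 0.2857
(P2/P1)^exp = 1.2457
T2 = 440.3420 * 1.2457 = 548.5398 K

548.5398 K


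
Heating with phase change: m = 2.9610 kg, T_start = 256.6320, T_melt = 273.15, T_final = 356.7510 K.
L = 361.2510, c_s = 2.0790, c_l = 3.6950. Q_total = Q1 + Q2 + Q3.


Q1 (sensible, solid) = 2.9610 * 2.0790 * 16.5180 = 101.6835 kJ
Q2 (latent) = 2.9610 * 361.2510 = 1069.6642 kJ
Q3 (sensible, liquid) = 2.9610 * 3.6950 * 83.6010 = 914.6698 kJ
Q_total = 2086.0174 kJ

2086.0174 kJ


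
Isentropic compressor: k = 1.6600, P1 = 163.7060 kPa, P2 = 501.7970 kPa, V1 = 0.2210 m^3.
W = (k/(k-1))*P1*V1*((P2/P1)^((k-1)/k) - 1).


(k-1)/k = 0.3976
(P2/P1)^exp = 1.5610
W = 2.5152 * 163.7060 * 0.2210 * (1.5610 - 1) = 51.0520 kJ

51.0520 kJ


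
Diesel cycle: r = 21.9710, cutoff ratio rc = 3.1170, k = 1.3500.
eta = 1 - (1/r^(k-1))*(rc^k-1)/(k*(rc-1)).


r^(k-1) = 2.9488
rc^k = 4.6403
eta = 0.5681 = 56.8050%

56.8050%


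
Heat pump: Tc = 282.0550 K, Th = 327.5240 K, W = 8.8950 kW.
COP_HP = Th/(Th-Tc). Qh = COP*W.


COP = 327.5240 / 45.4690 = 7.2032
Qh = 7.2032 * 8.8950 = 64.0728 kW

COP = 7.2032, Qh = 64.0728 kW


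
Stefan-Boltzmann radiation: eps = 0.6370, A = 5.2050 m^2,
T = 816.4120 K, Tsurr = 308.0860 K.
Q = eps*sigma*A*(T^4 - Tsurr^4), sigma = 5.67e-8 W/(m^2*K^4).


T^4 = 4.4426e+11
Tsurr^4 = 9.0092e+09
Q = 0.6370 * 5.67e-8 * 5.2050 * 4.3525e+11 = 81824.4475 W

81824.4475 W


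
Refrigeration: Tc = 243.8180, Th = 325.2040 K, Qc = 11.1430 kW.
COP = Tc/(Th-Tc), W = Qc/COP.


COP = 243.8180 / 81.3860 = 2.9958
W = 11.1430 / 2.9958 = 3.7195 kW

COP = 2.9958, W = 3.7195 kW


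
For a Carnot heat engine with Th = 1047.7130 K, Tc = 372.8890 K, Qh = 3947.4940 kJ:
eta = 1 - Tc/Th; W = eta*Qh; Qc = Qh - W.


eta = 1 - 372.8890/1047.7130 = 0.6441
W = 0.6441 * 3947.4940 = 2542.5510 kJ
Qc = 3947.4940 - 2542.5510 = 1404.9430 kJ

eta = 64.4092%, W = 2542.5510 kJ, Qc = 1404.9430 kJ


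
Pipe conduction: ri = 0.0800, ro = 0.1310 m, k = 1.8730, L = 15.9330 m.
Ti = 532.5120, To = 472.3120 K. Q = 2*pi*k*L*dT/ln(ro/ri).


dT = 60.2000 K
ln(ro/ri) = 0.4932
Q = 2*pi*1.8730*15.9330*60.2000 / 0.4932 = 22888.3474 W

22888.3474 W


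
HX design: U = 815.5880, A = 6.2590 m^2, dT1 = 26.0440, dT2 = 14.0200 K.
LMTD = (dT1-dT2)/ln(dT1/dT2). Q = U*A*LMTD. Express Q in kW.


LMTD = 19.4154 K
Q = 815.5880 * 6.2590 * 19.4154 = 99111.0072 W = 99.1110 kW

99.1110 kW


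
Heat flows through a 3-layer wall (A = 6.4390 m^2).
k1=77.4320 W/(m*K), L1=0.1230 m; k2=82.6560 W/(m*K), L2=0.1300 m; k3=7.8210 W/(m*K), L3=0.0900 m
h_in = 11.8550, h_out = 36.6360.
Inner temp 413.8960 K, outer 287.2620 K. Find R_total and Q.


R_conv_in = 1/(11.8550*6.4390) = 0.0131
R_1 = 0.1230/(77.4320*6.4390) = 0.0002
R_2 = 0.1300/(82.6560*6.4390) = 0.0002
R_3 = 0.0900/(7.8210*6.4390) = 0.0018
R_conv_out = 1/(36.6360*6.4390) = 0.0042
R_total = 0.0196 K/W
Q = 126.6340 / 0.0196 = 6455.1640 W

R_total = 0.0196 K/W, Q = 6455.1640 W


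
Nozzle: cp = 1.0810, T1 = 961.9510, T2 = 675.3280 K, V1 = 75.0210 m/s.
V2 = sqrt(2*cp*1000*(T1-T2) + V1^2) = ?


dT = 286.6230 K
2*cp*1000*dT = 619678.9260
V1^2 = 5628.1504
V2 = sqrt(625307.0764) = 790.7636 m/s

790.7636 m/s


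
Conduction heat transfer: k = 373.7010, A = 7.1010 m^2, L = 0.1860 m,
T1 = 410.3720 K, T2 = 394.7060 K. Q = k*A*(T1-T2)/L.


dT = 15.6660 K
Q = 373.7010 * 7.1010 * 15.6660 / 0.1860 = 223505.8788 W

223505.8788 W


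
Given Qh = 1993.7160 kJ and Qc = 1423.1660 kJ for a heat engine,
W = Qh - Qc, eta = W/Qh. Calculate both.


W = 1993.7160 - 1423.1660 = 570.5500 kJ
eta = 570.5500 / 1993.7160 = 0.2862 = 28.6174%

W = 570.5500 kJ, eta = 28.6174%


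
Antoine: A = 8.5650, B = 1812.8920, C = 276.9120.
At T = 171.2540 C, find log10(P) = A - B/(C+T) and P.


C+T = 448.1660
B/(C+T) = 4.0451
log10(P) = 8.5650 - 4.0451 = 4.5199
P = 10^4.5199 = 33102.8159 mmHg

33102.8159 mmHg


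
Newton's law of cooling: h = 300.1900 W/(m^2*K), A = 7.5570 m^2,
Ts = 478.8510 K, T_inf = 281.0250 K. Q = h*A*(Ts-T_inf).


dT = 197.8260 K
Q = 300.1900 * 7.5570 * 197.8260 = 448775.3691 W

448775.3691 W


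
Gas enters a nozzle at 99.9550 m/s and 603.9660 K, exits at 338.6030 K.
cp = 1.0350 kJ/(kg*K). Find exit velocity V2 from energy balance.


dT = 265.3630 K
2*cp*1000*dT = 549301.4100
V1^2 = 9991.0020
V2 = sqrt(559292.4120) = 747.8586 m/s

747.8586 m/s


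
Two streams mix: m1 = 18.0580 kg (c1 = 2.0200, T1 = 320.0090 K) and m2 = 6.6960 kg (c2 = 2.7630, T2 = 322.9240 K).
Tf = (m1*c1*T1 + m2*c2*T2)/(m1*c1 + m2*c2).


num = 17647.4519
den = 54.9782
Tf = 320.9899 K

320.9899 K


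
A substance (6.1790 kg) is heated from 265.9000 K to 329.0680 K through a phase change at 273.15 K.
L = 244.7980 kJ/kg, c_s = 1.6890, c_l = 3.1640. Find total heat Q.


Q1 (sensible, solid) = 6.1790 * 1.6890 * 7.2500 = 75.6634 kJ
Q2 (latent) = 6.1790 * 244.7980 = 1512.6068 kJ
Q3 (sensible, liquid) = 6.1790 * 3.1640 * 55.9180 = 1093.2168 kJ
Q_total = 2681.4870 kJ

2681.4870 kJ


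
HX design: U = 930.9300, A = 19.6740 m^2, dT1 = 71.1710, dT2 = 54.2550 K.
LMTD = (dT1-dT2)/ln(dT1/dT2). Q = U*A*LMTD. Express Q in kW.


LMTD = 62.3309 K
Q = 930.9300 * 19.6740 * 62.3309 = 1141597.6961 W = 1141.5977 kW

1141.5977 kW


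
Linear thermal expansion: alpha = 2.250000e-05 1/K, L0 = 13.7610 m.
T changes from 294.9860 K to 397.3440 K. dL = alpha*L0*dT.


dT = 102.3580 K
dL = 2.250000e-05 * 13.7610 * 102.3580 = 0.031692 m
L_final = 13.792692 m

dL = 0.031692 m


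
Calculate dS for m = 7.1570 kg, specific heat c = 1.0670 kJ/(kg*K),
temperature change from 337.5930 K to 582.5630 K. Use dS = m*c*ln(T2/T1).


T2/T1 = 1.7256
ln(T2/T1) = 0.5456
dS = 7.1570 * 1.0670 * 0.5456 = 4.1665 kJ/K

4.1665 kJ/K


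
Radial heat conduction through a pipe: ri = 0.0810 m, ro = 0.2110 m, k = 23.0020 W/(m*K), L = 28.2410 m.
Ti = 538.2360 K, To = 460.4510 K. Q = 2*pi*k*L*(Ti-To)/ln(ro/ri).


dT = 77.7850 K
ln(ro/ri) = 0.9574
Q = 2*pi*23.0020*28.2410*77.7850 / 0.9574 = 331607.1593 W

331607.1593 W


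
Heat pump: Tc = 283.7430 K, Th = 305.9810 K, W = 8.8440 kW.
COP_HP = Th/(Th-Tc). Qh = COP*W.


COP = 305.9810 / 22.2380 = 13.7594
Qh = 13.7594 * 8.8440 = 121.6879 kW

COP = 13.7594, Qh = 121.6879 kW


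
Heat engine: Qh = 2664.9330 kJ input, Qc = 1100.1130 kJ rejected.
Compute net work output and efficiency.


W = 2664.9330 - 1100.1130 = 1564.8200 kJ
eta = 1564.8200 / 2664.9330 = 0.5872 = 58.7189%

W = 1564.8200 kJ, eta = 58.7189%


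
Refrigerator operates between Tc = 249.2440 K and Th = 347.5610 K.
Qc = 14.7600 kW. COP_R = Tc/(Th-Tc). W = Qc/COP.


COP = 249.2440 / 98.3170 = 2.5351
W = 14.7600 / 2.5351 = 5.8222 kW

COP = 2.5351, W = 5.8222 kW


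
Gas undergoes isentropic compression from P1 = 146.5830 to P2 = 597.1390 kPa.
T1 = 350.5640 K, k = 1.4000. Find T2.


(k-1)/k = 0.2857
(P2/P1)^exp = 1.4938
T2 = 350.5640 * 1.4938 = 523.6616 K

523.6616 K


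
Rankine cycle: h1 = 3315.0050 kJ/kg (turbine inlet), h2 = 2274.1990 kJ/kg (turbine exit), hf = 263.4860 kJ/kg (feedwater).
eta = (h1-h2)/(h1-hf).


W = 1040.8060 kJ/kg
Q_in = 3051.5190 kJ/kg
eta = 0.3411 = 34.1078%

eta = 34.1078%


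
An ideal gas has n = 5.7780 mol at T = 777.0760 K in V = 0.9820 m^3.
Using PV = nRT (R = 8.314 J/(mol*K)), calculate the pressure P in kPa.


P = nRT/V = 5.7780 * 8.314 * 777.0760 / 0.9820
= 37329.4038 / 0.9820 = 38013.6495 Pa = 38.0136 kPa

38.0136 kPa


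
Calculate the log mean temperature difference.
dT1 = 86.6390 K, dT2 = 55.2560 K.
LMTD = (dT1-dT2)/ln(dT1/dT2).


dT1/dT2 = 1.5680
ln(dT1/dT2) = 0.4498
LMTD = 31.3830 / 0.4498 = 69.7752 K

69.7752 K


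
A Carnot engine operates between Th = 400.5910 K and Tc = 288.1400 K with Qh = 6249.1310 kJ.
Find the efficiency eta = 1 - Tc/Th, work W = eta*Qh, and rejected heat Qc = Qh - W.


eta = 1 - 288.1400/400.5910 = 0.2807
W = 0.2807 * 6249.1310 = 1754.2107 kJ
Qc = 6249.1310 - 1754.2107 = 4494.9203 kJ

eta = 28.0713%, W = 1754.2107 kJ, Qc = 4494.9203 kJ


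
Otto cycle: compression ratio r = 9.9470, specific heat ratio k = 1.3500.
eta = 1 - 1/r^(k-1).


r^(k-1) = 2.2346
eta = 1 - 1/2.2346 = 0.5525 = 55.2485%

55.2485%


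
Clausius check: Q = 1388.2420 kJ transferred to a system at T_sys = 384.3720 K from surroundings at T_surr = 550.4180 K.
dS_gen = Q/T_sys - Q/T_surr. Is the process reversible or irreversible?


dS_sys = 1388.2420/384.3720 = 3.6117 kJ/K
dS_surr = -1388.2420/550.4180 = -2.5222 kJ/K
dS_gen = 3.6117 - 2.5222 = 1.0896 kJ/K (irreversible)

dS_gen = 1.0896 kJ/K, irreversible


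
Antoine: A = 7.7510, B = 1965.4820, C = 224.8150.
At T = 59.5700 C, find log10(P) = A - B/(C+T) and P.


C+T = 284.3850
B/(C+T) = 6.9113
log10(P) = 7.7510 - 6.9113 = 0.8397
P = 10^0.8397 = 6.9129 mmHg

6.9129 mmHg


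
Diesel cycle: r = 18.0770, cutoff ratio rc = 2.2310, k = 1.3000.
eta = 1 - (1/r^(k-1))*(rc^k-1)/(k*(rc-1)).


r^(k-1) = 2.3831
rc^k = 2.8382
eta = 0.5180 = 51.7982%

51.7982%


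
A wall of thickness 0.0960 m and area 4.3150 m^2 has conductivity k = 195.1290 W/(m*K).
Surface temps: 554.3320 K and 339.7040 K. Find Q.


dT = 214.6280 K
Q = 195.1290 * 4.3150 * 214.6280 / 0.0960 = 1882425.3579 W

1882425.3579 W


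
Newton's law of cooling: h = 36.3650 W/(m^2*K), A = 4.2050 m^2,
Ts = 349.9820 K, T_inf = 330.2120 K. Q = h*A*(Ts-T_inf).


dT = 19.7700 K
Q = 36.3650 * 4.2050 * 19.7700 = 3023.1261 W

3023.1261 W


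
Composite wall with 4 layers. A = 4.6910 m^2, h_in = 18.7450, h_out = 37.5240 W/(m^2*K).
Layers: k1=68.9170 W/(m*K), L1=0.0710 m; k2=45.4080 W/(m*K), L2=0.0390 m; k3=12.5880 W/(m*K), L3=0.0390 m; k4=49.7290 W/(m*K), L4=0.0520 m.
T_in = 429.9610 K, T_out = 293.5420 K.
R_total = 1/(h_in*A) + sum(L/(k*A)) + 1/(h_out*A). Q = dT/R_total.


R_conv_in = 1/(18.7450*4.6910) = 0.0114
R_1 = 0.0710/(68.9170*4.6910) = 0.0002
R_2 = 0.0390/(45.4080*4.6910) = 0.0002
R_3 = 0.0390/(12.5880*4.6910) = 0.0007
R_4 = 0.0520/(49.7290*4.6910) = 0.0002
R_conv_out = 1/(37.5240*4.6910) = 0.0057
R_total = 0.0183 K/W
Q = 136.4190 / 0.0183 = 7438.5744 W

R_total = 0.0183 K/W, Q = 7438.5744 W


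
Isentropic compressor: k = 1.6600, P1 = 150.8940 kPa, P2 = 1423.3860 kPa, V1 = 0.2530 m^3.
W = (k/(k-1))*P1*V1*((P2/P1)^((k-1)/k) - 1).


(k-1)/k = 0.3976
(P2/P1)^exp = 2.4407
W = 2.5152 * 150.8940 * 0.2530 * (2.4407 - 1) = 138.3330 kJ

138.3330 kJ


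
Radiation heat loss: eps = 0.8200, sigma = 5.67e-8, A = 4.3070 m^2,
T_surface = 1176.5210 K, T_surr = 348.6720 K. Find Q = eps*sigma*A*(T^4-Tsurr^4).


T^4 = 1.9160e+12
Tsurr^4 = 1.4780e+10
Q = 0.8200 * 5.67e-8 * 4.3070 * 1.9012e+12 = 380721.5492 W

380721.5492 W


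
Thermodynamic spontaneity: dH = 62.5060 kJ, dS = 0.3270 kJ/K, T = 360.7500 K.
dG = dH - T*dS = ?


T*dS = 360.7500 * 0.3270 = 117.9653 kJ
dG = 62.5060 - 117.9653 = -55.4593 kJ (spontaneous)

dG = -55.4593 kJ, spontaneous


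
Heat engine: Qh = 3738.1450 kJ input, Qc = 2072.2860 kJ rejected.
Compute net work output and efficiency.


W = 3738.1450 - 2072.2860 = 1665.8590 kJ
eta = 1665.8590 / 3738.1450 = 0.4456 = 44.5638%

W = 1665.8590 kJ, eta = 44.5638%


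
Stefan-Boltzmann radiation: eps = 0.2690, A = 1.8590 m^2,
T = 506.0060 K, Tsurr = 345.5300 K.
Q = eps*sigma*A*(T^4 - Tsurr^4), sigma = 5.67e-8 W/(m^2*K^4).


T^4 = 6.5558e+10
Tsurr^4 = 1.4254e+10
Q = 0.2690 * 5.67e-8 * 1.8590 * 5.1303e+10 = 1454.6561 W

1454.6561 W
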